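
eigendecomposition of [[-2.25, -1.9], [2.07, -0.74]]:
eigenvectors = [[0.26-0.64j, 0.26+0.64j], [-0.72+0.00j, -0.72-0.00j]]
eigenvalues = [(-1.5+1.83j), (-1.5-1.83j)]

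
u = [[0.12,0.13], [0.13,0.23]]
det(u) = 0.01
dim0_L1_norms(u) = [0.25, 0.36]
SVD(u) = [[-0.55,-0.83], [-0.83,0.55]] @ diag([0.3161559421349311, 0.03384405786506895]) @ [[-0.55, -0.83], [-0.83, 0.55]]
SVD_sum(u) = [[0.10, 0.15],[0.15, 0.22]] + [[0.02,-0.02],[-0.02,0.01]]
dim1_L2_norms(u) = [0.18, 0.26]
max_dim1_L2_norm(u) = 0.26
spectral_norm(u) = 0.32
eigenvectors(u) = [[-0.83, -0.55], [0.55, -0.83]]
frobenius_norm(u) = 0.32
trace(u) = 0.35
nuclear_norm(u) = 0.35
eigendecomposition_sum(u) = [[0.02, -0.02], [-0.02, 0.01]] + [[0.1, 0.15], [0.15, 0.22]]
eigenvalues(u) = [0.03, 0.32]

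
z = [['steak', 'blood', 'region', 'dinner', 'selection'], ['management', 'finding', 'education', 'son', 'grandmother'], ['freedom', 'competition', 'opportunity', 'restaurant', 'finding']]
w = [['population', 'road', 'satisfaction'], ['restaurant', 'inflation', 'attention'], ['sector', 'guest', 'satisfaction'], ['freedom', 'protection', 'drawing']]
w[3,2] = 'drawing'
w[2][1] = 'guest'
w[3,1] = 'protection'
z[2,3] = 'restaurant'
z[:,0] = ['steak', 'management', 'freedom']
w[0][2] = 'satisfaction'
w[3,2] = 'drawing'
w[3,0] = 'freedom'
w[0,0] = 'population'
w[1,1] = 'inflation'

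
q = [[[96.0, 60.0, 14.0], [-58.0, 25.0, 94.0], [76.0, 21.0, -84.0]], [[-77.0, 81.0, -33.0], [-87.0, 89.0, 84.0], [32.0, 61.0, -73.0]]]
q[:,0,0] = [96.0, -77.0]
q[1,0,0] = -77.0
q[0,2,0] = 76.0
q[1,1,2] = 84.0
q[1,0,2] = -33.0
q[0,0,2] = 14.0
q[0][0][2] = 14.0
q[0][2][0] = 76.0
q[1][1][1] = 89.0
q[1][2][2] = -73.0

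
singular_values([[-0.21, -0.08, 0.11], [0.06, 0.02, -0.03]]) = [0.26, 0.0]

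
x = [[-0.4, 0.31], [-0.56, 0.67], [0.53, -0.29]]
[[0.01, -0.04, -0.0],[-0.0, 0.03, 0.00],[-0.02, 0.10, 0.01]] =x @ [[-0.09, 0.39, 0.03], [-0.08, 0.37, 0.03]]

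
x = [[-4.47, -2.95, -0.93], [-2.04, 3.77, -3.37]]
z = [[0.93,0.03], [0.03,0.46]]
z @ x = [[-4.22, -2.63, -0.97], [-1.07, 1.65, -1.58]]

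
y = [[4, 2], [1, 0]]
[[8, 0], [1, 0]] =y@[[1, 0], [2, 0]]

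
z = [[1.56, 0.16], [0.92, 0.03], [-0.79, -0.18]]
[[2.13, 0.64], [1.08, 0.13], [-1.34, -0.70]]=z@ [[1.09, 0.02], [2.67, 3.79]]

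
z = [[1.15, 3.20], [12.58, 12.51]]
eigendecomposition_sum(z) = [[-1.41, 0.32],[1.25, -0.28]] + [[2.56, 2.88],  [11.33, 12.79]]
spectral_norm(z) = 18.01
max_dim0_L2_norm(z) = 12.91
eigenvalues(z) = [-1.69, 15.35]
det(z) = -25.87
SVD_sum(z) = [[2.16,  2.21],  [12.40,  12.68]] + [[-1.01, 0.99], [0.18, -0.17]]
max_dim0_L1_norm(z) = 15.71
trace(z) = 13.66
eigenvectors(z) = [[-0.75,-0.22], [0.66,-0.98]]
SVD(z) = [[-0.17, -0.99], [-0.99, 0.17]] @ diag([18.007084636761768, 1.4366290002984163]) @ [[-0.7, -0.71], [0.71, -0.70]]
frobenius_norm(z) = 18.06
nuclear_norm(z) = 19.44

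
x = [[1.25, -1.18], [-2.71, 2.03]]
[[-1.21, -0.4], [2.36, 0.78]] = x @ [[-0.49, -0.16], [0.51, 0.17]]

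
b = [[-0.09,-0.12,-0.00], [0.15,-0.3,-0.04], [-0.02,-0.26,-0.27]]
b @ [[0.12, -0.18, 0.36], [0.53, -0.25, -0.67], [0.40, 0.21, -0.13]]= [[-0.07, 0.05, 0.05],[-0.16, 0.04, 0.26],[-0.25, 0.01, 0.2]]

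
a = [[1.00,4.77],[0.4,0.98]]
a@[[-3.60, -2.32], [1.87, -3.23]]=[[5.32, -17.73], [0.39, -4.09]]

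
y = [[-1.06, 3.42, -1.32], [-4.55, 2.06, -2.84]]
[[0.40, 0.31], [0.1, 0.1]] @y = [[-1.83, 2.01, -1.41], [-0.56, 0.55, -0.42]]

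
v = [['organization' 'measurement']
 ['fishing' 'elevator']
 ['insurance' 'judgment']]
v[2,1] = 'judgment'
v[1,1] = 'elevator'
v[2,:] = ['insurance', 'judgment']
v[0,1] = 'measurement'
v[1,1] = 'elevator'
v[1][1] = 'elevator'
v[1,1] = 'elevator'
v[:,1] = ['measurement', 'elevator', 'judgment']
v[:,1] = ['measurement', 'elevator', 'judgment']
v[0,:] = ['organization', 'measurement']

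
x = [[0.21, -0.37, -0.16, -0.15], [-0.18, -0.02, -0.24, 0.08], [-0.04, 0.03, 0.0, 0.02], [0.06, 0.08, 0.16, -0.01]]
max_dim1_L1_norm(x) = 0.89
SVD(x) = [[-0.97, 0.13, -0.05, 0.19], [-0.04, -0.88, 0.2, 0.43], [0.09, -0.08, -0.95, 0.28], [0.21, 0.45, 0.22, 0.84]] @ diag([0.48964378397848557, 0.3530828590940475, 0.007877040711498017, 0.004405865957164094]) @ [[-0.38, 0.78, 0.41, 0.29], [0.61, 0.01, 0.75, -0.27], [0.68, 0.49, -0.47, 0.26], [0.11, -0.4, 0.23, 0.88]]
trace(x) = 0.18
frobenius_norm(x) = 0.60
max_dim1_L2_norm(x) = 0.48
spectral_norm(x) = 0.49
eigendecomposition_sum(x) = [[0.26+0.00j, (-0.29-0j), (-0+0j), -0.17+0.00j], [-0.10+0.00j, (0.11+0j), 0j, (0.06+0j)], [(-0.04+0j), (0.04+0j), 0j, (0.02+0j)], [0.01+0.00j, (-0.01-0j), -0.00+0.00j, -0.00+0.00j]] + [[-0.05+0.00j,-0.09-0.00j,(-0.15+0j),(0.01-0j)],[-0.08+0.00j,(-0.13-0j),(-0.23+0j),(0.01-0j)],[-0.00+0.00j,-0.01-0.00j,-0.01+0.00j,0.00-0.00j],[0.05-0.00j,0.09+0.00j,(0.15-0j),-0.01+0.00j]] + [[-0j, 0.00-0.00j, -0.00+0.00j, 0.00-0.01j], [(-0-0j), -0.02j, -0.01+0.02j, -0.02j], [0.00+0.00j, (-0+0.01j), (0.01-0.02j), -0.00+0.02j], [0j, 0.00+0.02j, 0.01-0.03j, 0.03j]] + [[0.00+0.00j, 0j, -0.00-0.00j, 0.01j], [-0.00+0.00j, 0.00+0.02j, -0.01-0.02j, 0.00+0.02j], [-0j, (-0-0.01j), 0.01+0.02j, (-0-0.02j)], [0.00-0.00j, 0.00-0.02j, 0.01+0.03j, 0.00-0.03j]]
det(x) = -0.00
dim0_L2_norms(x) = [0.29, 0.38, 0.33, 0.17]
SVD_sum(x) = [[0.18, -0.37, -0.19, -0.14], [0.01, -0.02, -0.01, -0.01], [-0.02, 0.03, 0.02, 0.01], [-0.04, 0.08, 0.04, 0.03]] + [[0.03, 0.00, 0.03, -0.01], [-0.19, -0.00, -0.23, 0.08], [-0.02, -0.00, -0.02, 0.01], [0.1, 0.00, 0.12, -0.04]] + [[-0.0, -0.0, 0.0, -0.00], [0.0, 0.00, -0.0, 0.0], [-0.01, -0.00, 0.00, -0.00], [0.0, 0.00, -0.00, 0.0]] + [[0.0, -0.0, 0.0, 0.00], [0.00, -0.00, 0.0, 0.0], [0.0, -0.00, 0.00, 0.00], [0.0, -0.0, 0.00, 0.00]]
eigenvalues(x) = [(0.37+0j), (-0.21+0j), (0.01+0j), (0.01-0j)]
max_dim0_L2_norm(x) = 0.38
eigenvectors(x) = [[(-0.93+0j),0.49+0.00j,-0.13-0.07j,-0.13+0.07j], [0.35+0.00j,(0.73+0j),-0.54-0.06j,(-0.54+0.06j)], [(0.13+0j),(0.04+0j),0.40+0.06j,(0.4-0.06j)], [(-0.02+0j),(-0.48+0j),0.72+0.00j,(0.72-0j)]]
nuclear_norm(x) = 0.86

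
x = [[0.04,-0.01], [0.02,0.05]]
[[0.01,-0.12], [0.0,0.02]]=x @ [[0.33, -2.7],  [-0.13, 1.56]]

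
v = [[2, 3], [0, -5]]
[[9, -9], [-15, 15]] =v@[[0, 0], [3, -3]]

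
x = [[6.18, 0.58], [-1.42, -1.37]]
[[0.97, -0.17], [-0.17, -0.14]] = x @ [[0.16, -0.04], [-0.04, 0.14]]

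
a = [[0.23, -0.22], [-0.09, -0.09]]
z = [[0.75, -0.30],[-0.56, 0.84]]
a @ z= [[0.3, -0.25], [-0.02, -0.05]]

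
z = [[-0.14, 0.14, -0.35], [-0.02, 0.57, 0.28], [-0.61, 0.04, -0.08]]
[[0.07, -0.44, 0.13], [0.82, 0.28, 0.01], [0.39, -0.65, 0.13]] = z @ [[-0.63,0.95,-0.18], [1.17,0.09,0.13], [0.51,0.90,-0.24]]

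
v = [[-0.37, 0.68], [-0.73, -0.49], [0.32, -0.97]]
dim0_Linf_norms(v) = [0.73, 0.97]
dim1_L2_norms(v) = [0.77, 0.88, 1.02]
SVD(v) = [[0.57, 0.25], [-0.25, 0.96], [-0.78, -0.12]] @ diag([1.2995883056571744, 0.8524495502955668]) @ [[-0.22, 0.98], [-0.98, -0.22]]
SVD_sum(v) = [[-0.16,0.73],[0.07,-0.31],[0.22,-0.99]] + [[-0.21, -0.05],[-0.80, -0.18],[0.10, 0.02]]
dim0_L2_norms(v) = [0.88, 1.28]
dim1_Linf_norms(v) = [0.68, 0.73, 0.97]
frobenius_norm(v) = 1.55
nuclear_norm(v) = 2.15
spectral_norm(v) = 1.30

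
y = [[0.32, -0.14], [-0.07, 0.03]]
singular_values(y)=[0.36, 0.0]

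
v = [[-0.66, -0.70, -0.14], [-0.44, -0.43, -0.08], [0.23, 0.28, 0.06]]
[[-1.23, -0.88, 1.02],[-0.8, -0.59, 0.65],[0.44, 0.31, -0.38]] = v @ [[1.37, 1.28, -0.99],[0.44, 0.16, -0.18],[0.11, -0.53, -1.73]]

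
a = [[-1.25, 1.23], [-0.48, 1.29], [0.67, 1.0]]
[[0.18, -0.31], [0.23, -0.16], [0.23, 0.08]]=a@ [[0.05, 0.2], [0.20, -0.05]]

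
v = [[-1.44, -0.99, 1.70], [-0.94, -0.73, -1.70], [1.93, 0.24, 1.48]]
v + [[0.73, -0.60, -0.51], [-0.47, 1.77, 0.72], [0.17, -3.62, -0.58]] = [[-0.71, -1.59, 1.19], [-1.41, 1.04, -0.98], [2.1, -3.38, 0.90]]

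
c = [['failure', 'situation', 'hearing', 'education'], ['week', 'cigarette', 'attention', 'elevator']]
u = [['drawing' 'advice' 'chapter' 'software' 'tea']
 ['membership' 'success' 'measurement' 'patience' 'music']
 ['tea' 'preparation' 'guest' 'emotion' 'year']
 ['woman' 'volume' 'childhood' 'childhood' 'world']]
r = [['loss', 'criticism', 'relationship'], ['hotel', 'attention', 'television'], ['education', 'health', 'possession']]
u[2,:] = ['tea', 'preparation', 'guest', 'emotion', 'year']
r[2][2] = 'possession'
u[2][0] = 'tea'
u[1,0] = 'membership'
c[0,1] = 'situation'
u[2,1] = 'preparation'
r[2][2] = 'possession'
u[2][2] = 'guest'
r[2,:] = ['education', 'health', 'possession']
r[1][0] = 'hotel'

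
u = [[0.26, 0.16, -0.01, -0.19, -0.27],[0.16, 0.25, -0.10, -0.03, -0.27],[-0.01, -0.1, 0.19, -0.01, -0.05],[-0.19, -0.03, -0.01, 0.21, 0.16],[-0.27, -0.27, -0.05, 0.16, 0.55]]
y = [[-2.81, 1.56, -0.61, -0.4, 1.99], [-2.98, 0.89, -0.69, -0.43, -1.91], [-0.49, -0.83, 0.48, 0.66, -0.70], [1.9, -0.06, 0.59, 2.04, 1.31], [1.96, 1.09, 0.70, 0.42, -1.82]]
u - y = [[3.07, -1.4, 0.6, 0.21, -2.26], [3.14, -0.64, 0.59, 0.4, 1.64], [0.48, 0.73, -0.29, -0.67, 0.65], [-2.09, 0.03, -0.60, -1.83, -1.15], [-2.23, -1.36, -0.75, -0.26, 2.37]]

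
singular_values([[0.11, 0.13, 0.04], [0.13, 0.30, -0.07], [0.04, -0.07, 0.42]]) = [0.45, 0.34, 0.03]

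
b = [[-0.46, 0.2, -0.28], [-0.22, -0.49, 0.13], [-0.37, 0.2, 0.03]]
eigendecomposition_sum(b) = [[(0.03+0j), (-0.01-0j), (-0.06+0j)], [(-0.03-0j), 0.01+0.00j, (0.05-0j)], [(-0.1-0j), (0.02+0j), 0.17-0.00j]] + [[(-0.25+0.04j), (0.1+0.37j), -0.11-0.09j], [-0.10-0.17j, (-0.25+0.17j), (0.04-0.11j)], [(-0.13+0.05j), 0.09+0.20j, -0.07-0.04j]] + [[-0.25-0.04j, (0.1-0.37j), (-0.11+0.09j)], [-0.10+0.17j, -0.25-0.17j, 0.04+0.11j], [-0.13-0.05j, (0.09-0.2j), (-0.07+0.04j)]]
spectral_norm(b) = 0.69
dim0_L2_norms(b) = [0.63, 0.57, 0.31]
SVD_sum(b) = [[-0.43, 0.3, -0.19], [0.11, -0.07, 0.05], [-0.30, 0.2, -0.13]] + [[-0.05, -0.06, 0.01], [-0.33, -0.41, 0.09], [-0.05, -0.06, 0.01]] + [[0.02,-0.04,-0.1], [0.0,-0.0,-0.01], [-0.03,0.05,0.15]]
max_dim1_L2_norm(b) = 0.57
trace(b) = -0.92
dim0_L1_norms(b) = [1.05, 0.89, 0.44]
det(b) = 0.07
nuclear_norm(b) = 1.43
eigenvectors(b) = [[(0.3+0j), (-0.72+0j), -0.72-0.00j], [(-0.27+0j), -0.19-0.53j, -0.19+0.53j], [(-0.92+0j), (-0.4+0.06j), -0.40-0.06j]]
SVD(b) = [[-0.81, -0.14, -0.57], [0.20, -0.98, -0.03], [-0.55, -0.14, 0.82]] @ diag([0.6903225787661621, 0.5465308535796729, 0.19483008836191187]) @ [[0.77, -0.54, 0.34], [0.61, 0.77, -0.17], [-0.18, 0.34, 0.93]]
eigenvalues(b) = [(0.21+0j), (-0.57+0.17j), (-0.57-0.17j)]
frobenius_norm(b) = 0.90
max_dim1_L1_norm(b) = 0.94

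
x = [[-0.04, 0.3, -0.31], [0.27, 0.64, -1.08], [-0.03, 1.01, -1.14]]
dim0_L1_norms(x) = [0.34, 1.95, 2.53]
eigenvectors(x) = [[0.62+0.00j,0.20-0.02j,(0.2+0.02j)], [(0.59+0j),(0.61+0.32j),(0.61-0.32j)], [0.51+0.00j,0.70+0.00j,(0.7-0j)]]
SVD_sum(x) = [[0.03, 0.26, -0.34], [0.09, 0.77, -1.0], [0.1, 0.92, -1.2]] + [[-0.07, 0.05, 0.03], [0.18, -0.12, -0.08], [-0.13, 0.09, 0.06]] + [[-0.0, -0.00, -0.0], [-0.00, -0.0, -0.00], [0.00, 0.00, 0.0]]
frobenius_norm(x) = 2.04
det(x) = -0.00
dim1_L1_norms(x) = [0.65, 1.99, 2.18]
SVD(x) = [[0.21, -0.28, -0.94], [0.63, 0.77, -0.09], [0.75, -0.57, 0.34]] @ diag([2.015997612222599, 0.30484703180676187, 0.00468131513413117]) @ [[0.07, 0.61, -0.79], [0.78, -0.53, -0.34], [0.62, 0.59, 0.51]]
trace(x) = -0.54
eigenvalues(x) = [(-0.01+0j), (-0.26+0.46j), (-0.26-0.46j)]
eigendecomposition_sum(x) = [[(-0.01+0j), (-0+0j), 0.00-0.00j], [-0.01+0.00j, -0.00+0.00j, -0j], [(-0.01+0j), -0.00+0.00j, 0.00-0.00j]] + [[(-0.01-0.09j), (0.15+0.06j), (-0.16+0.04j)], [0.14-0.29j, 0.32+0.46j, -0.54-0.18j], [(-0.01-0.33j), (0.51+0.27j), -0.57+0.09j]] + [[-0.01+0.09j, 0.15-0.06j, -0.16-0.04j], [(0.14+0.29j), 0.32-0.46j, -0.54+0.18j], [(-0.01+0.33j), (0.51-0.27j), -0.57-0.09j]]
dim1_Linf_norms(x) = [0.31, 1.08, 1.14]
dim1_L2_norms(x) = [0.43, 1.28, 1.52]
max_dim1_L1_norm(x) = 2.18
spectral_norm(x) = 2.02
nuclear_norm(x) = 2.33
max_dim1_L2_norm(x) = 1.52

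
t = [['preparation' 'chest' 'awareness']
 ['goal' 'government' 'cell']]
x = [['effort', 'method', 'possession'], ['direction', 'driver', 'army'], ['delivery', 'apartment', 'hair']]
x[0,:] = ['effort', 'method', 'possession']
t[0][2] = 'awareness'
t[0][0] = 'preparation'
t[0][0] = 'preparation'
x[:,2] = ['possession', 'army', 'hair']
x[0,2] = 'possession'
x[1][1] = 'driver'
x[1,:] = ['direction', 'driver', 'army']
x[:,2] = ['possession', 'army', 'hair']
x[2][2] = 'hair'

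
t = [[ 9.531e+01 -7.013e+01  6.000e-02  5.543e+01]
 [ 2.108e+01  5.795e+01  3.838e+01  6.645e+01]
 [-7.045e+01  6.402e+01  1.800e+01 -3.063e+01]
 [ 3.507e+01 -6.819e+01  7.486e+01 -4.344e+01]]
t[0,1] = -70.13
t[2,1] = 64.02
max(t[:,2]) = 74.86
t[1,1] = 57.95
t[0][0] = 95.31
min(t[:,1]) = -70.13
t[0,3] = 55.43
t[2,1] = 64.02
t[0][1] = -70.13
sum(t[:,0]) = 81.00999999999999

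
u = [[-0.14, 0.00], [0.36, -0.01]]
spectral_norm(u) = 0.39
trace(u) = -0.15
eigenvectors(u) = [[0.0, 0.34], [1.00, -0.94]]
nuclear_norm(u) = 0.39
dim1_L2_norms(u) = [0.14, 0.36]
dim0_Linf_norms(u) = [0.36, 0.01]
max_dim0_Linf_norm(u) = 0.36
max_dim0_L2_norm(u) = 0.39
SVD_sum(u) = [[-0.14,0.0], [0.36,-0.01]] + [[-0.0, -0.00], [-0.00, -0.0]]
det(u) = 0.00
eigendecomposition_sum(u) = [[-0.0,-0.0],[-0.03,-0.01]] + [[-0.14, -0.00], [0.39, -0.00]]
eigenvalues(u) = [-0.01, -0.14]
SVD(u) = [[-0.36, 0.93], [0.93, 0.36]] @ diag([0.3863765920900463, 0.0036234079099536267]) @ [[1.00, -0.02], [-0.02, -1.00]]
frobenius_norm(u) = 0.39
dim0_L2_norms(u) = [0.39, 0.01]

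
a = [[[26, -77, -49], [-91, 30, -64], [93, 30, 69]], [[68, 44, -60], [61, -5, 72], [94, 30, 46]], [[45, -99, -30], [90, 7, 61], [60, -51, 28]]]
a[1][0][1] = 44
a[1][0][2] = -60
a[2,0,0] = 45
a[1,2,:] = [94, 30, 46]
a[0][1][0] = -91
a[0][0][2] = -49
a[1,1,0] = 61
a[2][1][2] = 61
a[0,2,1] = 30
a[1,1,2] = 72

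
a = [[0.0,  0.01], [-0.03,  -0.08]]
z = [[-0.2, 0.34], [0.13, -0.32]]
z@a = [[-0.01, -0.03], [0.01, 0.03]]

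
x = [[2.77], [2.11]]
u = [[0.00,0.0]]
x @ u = [[0.0, 0.00], [0.0, 0.00]]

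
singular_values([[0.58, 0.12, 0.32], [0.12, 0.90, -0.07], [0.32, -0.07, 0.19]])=[0.94, 0.73, 0.01]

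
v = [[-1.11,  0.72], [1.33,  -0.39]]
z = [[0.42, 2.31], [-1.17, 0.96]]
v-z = [[-1.53,-1.59], [2.50,-1.35]]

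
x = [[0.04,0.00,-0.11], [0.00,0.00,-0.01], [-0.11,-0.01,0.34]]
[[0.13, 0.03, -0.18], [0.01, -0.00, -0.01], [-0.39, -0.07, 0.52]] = x@[[0.30, 1.24, -1.09], [0.01, -0.85, 0.60], [-1.06, 0.17, 1.2]]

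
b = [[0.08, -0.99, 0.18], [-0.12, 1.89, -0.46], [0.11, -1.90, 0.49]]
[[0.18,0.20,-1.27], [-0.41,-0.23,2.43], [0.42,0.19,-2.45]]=b @ [[0.09, -0.14, -0.17], [-0.07, -0.46, 1.26], [0.57, -1.36, -0.07]]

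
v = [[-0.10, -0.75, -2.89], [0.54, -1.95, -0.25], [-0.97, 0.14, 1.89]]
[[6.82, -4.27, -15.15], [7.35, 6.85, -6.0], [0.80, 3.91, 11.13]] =v @[[-3.52,0.2,-1.84], [-4.61,-3.77,1.95], [-1.04,2.45,4.80]]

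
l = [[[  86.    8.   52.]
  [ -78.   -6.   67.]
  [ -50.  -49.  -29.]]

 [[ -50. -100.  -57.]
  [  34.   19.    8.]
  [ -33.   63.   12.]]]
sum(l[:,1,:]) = 44.0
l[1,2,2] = 12.0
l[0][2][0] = -50.0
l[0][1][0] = -78.0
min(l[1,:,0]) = -50.0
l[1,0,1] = -100.0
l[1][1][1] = 19.0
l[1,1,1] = 19.0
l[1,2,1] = 63.0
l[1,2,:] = [-33.0, 63.0, 12.0]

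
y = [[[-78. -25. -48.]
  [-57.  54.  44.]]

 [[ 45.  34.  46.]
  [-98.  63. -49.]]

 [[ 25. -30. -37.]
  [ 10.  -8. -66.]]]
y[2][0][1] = -30.0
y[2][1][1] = -8.0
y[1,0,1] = 34.0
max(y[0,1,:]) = 54.0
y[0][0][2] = -48.0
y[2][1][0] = 10.0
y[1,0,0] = 45.0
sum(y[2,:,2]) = -103.0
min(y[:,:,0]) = -98.0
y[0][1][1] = 54.0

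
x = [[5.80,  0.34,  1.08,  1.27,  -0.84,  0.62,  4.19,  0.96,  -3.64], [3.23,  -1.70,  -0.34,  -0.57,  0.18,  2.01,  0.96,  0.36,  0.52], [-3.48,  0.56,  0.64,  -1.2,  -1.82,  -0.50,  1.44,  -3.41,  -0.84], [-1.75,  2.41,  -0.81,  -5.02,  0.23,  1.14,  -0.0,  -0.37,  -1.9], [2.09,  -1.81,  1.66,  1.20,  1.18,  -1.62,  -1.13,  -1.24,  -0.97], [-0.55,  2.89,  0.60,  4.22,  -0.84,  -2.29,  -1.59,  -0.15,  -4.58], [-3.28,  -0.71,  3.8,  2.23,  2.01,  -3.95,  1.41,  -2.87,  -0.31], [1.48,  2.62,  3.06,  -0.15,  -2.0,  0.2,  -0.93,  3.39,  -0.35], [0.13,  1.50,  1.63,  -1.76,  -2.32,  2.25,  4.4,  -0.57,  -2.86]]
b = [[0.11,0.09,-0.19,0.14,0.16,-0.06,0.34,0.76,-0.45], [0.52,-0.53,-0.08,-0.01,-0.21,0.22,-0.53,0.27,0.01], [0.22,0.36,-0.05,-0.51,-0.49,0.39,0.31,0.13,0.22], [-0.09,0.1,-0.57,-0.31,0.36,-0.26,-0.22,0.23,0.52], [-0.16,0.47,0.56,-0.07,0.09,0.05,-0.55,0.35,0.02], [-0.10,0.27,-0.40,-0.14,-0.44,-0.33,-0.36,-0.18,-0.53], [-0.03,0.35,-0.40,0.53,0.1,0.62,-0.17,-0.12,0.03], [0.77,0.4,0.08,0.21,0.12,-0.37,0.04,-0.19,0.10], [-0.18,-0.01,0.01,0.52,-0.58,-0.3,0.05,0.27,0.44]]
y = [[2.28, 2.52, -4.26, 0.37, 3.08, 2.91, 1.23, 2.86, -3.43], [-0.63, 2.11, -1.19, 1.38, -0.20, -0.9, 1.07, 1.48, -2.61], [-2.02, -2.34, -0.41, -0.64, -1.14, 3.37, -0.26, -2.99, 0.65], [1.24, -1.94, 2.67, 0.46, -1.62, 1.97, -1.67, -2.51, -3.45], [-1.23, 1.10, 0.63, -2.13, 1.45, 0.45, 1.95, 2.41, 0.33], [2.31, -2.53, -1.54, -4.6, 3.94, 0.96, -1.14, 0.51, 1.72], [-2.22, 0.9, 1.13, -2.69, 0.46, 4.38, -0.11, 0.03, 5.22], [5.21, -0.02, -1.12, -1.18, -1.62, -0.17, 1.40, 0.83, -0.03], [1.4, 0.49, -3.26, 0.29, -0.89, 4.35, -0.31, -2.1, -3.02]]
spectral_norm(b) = 1.01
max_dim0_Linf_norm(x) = 5.8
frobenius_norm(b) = 3.00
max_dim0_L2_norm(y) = 8.39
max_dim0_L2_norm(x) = 8.77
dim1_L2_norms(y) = [8.32, 4.38, 5.68, 6.34, 4.44, 7.5, 7.8, 5.92, 6.8]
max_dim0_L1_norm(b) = 2.6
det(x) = -75995.41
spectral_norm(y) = 10.68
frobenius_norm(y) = 19.47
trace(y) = 4.55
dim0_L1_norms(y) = [18.54, 13.95, 16.21, 13.74, 14.4, 19.46, 9.14, 15.72, 20.46]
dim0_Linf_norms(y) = [5.21, 2.53, 4.26, 4.6, 3.94, 4.38, 1.95, 2.99, 5.22]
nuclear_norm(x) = 48.35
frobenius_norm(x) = 19.45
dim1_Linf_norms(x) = [5.8, 3.23, 3.48, 5.02, 2.09, 4.58, 3.95, 3.39, 4.4]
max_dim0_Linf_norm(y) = 5.22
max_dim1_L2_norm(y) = 8.32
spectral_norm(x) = 10.66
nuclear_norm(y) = 48.41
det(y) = 78486.08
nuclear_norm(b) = 9.01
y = x @ b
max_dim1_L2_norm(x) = 8.33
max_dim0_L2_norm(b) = 1.0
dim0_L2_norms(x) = [8.77, 5.51, 5.65, 7.48, 4.43, 5.88, 6.82, 5.87, 6.94]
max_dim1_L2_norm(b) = 1.0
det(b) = -1.01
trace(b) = -0.94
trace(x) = 0.55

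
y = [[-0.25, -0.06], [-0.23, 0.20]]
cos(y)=[[0.96, -0.0],[-0.01, 0.97]]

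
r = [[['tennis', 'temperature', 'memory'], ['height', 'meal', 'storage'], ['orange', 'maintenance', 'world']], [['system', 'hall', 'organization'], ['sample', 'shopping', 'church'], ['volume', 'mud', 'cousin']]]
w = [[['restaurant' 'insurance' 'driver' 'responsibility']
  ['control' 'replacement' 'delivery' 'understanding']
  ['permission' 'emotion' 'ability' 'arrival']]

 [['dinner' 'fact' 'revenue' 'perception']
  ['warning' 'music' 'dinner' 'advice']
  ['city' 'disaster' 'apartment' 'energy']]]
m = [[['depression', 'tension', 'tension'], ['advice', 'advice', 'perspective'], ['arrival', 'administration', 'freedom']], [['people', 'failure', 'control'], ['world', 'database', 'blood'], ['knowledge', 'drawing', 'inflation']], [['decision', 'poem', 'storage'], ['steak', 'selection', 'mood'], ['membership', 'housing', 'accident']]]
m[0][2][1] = 'administration'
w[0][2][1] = 'emotion'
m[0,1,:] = ['advice', 'advice', 'perspective']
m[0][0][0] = 'depression'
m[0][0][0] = 'depression'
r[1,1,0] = 'sample'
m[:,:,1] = [['tension', 'advice', 'administration'], ['failure', 'database', 'drawing'], ['poem', 'selection', 'housing']]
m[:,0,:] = [['depression', 'tension', 'tension'], ['people', 'failure', 'control'], ['decision', 'poem', 'storage']]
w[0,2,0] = 'permission'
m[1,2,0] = 'knowledge'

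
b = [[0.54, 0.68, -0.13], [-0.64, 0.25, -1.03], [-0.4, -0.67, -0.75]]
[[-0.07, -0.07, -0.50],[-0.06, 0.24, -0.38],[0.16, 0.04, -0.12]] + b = [[0.47, 0.61, -0.63],  [-0.7, 0.49, -1.41],  [-0.24, -0.63, -0.87]]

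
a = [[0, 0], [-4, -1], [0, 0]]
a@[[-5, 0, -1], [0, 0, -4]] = [[0, 0, 0], [20, 0, 8], [0, 0, 0]]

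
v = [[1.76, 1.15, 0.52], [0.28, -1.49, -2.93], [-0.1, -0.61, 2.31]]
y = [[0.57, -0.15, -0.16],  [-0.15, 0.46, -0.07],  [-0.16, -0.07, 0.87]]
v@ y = [[0.75,0.23,0.09], [0.85,-0.52,-2.49], [-0.34,-0.43,2.07]]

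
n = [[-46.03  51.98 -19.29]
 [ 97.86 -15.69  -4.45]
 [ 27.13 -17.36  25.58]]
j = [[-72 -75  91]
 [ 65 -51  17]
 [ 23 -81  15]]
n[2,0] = 27.13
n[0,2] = -19.29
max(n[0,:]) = 51.98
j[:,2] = [91, 17, 15]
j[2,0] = 23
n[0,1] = 51.98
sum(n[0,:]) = -13.340000000000003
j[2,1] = -81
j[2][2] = 15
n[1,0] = 97.86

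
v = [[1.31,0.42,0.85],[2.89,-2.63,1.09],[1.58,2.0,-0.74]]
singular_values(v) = [4.17, 2.83, 0.83]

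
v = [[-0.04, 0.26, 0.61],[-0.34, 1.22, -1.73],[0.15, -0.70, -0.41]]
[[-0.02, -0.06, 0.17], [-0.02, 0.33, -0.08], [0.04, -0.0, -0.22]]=v@ [[0.03, 0.16, -0.13], [-0.04, 0.12, 0.17], [-0.02, -0.14, 0.19]]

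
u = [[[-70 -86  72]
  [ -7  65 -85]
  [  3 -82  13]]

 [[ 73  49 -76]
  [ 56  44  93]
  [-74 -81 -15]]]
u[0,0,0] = -70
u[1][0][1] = 49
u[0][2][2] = 13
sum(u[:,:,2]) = 2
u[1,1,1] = 44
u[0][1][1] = 65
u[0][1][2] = -85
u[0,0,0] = -70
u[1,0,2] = -76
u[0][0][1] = -86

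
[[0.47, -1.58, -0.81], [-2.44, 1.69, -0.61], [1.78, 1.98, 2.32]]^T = [[0.47, -2.44, 1.78], [-1.58, 1.69, 1.98], [-0.81, -0.61, 2.32]]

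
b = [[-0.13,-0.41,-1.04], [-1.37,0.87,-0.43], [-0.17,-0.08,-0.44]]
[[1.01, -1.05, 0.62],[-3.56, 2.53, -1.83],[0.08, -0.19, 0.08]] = b@[[2.04, -3.12, 1.53], [-1.24, -1.1, -0.07], [-0.74, 1.83, -0.76]]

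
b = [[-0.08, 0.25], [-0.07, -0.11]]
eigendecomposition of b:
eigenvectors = [[(0.88+0j),0.88-0.00j], [(-0.05+0.46j),(-0.05-0.46j)]]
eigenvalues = [(-0.1+0.13j), (-0.1-0.13j)]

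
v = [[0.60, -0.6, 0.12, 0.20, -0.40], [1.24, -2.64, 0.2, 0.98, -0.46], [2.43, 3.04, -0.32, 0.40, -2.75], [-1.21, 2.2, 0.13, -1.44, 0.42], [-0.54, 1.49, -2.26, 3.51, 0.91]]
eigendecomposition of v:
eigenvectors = [[0.11, 0.10, -0.02, 0.58, 0.21], [0.1, 0.52, -0.22, 0.01, -0.15], [0.70, -0.7, 0.83, -0.49, -0.85], [-0.03, -0.44, 0.11, -0.37, -0.46], [-0.69, -0.18, 0.50, 0.53, 0.06]]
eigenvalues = [3.21, -3.35, -2.75, 0.0, -0.0]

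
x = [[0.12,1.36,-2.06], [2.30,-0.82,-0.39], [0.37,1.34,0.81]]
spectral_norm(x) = 2.50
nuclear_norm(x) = 6.54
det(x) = -9.72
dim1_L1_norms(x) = [3.54, 3.51, 2.52]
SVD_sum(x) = [[-0.89, 0.75, -0.25],[1.62, -1.36, 0.45],[-0.3, 0.25, -0.08]] + [[1.05,0.67,-1.77], [0.58,0.37,-0.97], [-0.03,-0.02,0.06]] + [[-0.04, -0.06, -0.04], [0.11, 0.17, 0.13], [0.7, 1.11, 0.84]]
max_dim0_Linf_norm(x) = 2.3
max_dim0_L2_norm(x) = 2.33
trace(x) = 0.11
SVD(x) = [[0.48, -0.88, 0.05], [-0.86, -0.48, -0.15], [0.16, 0.03, -0.99]] @ diag([2.4976646269025555, 2.4661137010436405, 1.5781807960574588]) @ [[-0.75, 0.63, -0.21], [-0.49, -0.31, 0.82], [-0.45, -0.71, -0.54]]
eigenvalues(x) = [(-2.48+0j), (1.3+1.5j), (1.3-1.5j)]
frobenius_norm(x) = 3.85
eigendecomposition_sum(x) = [[(-0.9-0j), 1.09+0.00j, (-0.43+0j)], [(1.16+0j), (-1.4-0j), 0.56-0.00j], [(-0.37-0j), (0.45+0j), (-0.18+0j)]] + [[0.51+0.39j, (0.14+0.46j), -0.81+0.47j], [(0.57+0.12j), 0.29+0.32j, -0.47+0.71j], [(0.37-0.52j), 0.45-0.15j, 0.49+0.79j]] + [[(0.51-0.39j), (0.14-0.46j), -0.81-0.47j], [(0.57-0.12j), 0.29-0.32j, -0.47-0.71j], [(0.37+0.52j), 0.45+0.15j, (0.49-0.79j)]]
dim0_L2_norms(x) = [2.33, 2.08, 2.25]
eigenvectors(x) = [[(-0.59+0j), (-0.6+0j), -0.60-0.00j], [0.77+0.00j, -0.49+0.24j, (-0.49-0.24j)], [(-0.25+0j), 0.02+0.59j, (0.02-0.59j)]]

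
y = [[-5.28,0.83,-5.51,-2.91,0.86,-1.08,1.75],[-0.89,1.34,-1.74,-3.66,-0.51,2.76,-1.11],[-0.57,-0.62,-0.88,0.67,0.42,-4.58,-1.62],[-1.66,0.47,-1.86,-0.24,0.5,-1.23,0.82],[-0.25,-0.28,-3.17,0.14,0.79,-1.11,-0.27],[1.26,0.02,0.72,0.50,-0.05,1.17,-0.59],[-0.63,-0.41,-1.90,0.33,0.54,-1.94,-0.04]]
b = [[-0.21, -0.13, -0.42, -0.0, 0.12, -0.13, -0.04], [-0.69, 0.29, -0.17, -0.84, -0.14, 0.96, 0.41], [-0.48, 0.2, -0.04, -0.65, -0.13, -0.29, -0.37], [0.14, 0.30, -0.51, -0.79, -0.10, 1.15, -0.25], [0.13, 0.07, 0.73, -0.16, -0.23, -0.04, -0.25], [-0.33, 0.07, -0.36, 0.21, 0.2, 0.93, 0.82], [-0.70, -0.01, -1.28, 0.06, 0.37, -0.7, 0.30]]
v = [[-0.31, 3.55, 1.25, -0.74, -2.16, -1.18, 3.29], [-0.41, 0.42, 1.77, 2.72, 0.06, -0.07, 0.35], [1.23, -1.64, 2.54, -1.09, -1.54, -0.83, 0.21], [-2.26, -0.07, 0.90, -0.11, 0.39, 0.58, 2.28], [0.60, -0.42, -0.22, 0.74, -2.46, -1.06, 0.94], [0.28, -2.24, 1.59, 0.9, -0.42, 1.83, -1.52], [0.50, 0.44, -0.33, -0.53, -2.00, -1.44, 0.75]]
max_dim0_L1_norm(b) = 4.2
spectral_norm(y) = 9.98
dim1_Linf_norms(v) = [3.55, 2.72, 2.54, 2.28, 2.46, 2.24, 2.0]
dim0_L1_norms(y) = [10.54, 3.97, 15.78, 8.45, 3.67, 13.87, 6.2]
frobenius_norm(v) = 10.01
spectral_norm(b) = 2.24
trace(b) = 0.25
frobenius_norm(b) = 3.38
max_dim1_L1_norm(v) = 12.48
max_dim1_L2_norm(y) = 8.51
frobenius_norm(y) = 12.64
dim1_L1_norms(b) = [1.05, 3.5, 2.16, 3.24, 1.61, 2.92, 3.42]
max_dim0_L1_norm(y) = 15.78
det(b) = 0.00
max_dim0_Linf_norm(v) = 3.55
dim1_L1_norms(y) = [18.22, 12.01, 9.36, 6.78, 6.01, 4.31, 5.79]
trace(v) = 2.66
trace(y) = -3.14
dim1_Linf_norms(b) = [0.42, 0.96, 0.65, 1.15, 0.73, 0.93, 1.28]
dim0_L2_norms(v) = [2.75, 4.57, 3.83, 3.28, 4.17, 2.99, 4.47]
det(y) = 0.25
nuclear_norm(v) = 22.38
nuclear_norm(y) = 22.78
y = v @ b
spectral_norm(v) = 6.75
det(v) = -370.56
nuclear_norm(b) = 6.68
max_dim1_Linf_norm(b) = 1.28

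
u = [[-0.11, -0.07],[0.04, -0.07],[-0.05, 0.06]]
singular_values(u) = [0.13, 0.11]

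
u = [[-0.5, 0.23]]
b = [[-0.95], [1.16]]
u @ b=[[0.74]]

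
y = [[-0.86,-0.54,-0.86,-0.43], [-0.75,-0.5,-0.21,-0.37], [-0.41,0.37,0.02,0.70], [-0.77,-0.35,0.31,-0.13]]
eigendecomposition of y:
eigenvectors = [[0.47, -0.56, -0.13, 0.25], [-0.00, -0.59, -0.49, -0.79], [-0.68, 0.24, 0.61, -0.04], [-0.56, -0.53, -0.61, 0.56]]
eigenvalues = [0.89, -1.46, -0.89, -0.01]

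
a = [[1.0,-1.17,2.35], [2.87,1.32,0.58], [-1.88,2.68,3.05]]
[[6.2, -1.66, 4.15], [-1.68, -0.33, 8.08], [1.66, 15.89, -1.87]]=a @ [[-0.20, -1.78, 2.56], [-1.67, 2.95, 0.21], [1.89, 1.52, 0.78]]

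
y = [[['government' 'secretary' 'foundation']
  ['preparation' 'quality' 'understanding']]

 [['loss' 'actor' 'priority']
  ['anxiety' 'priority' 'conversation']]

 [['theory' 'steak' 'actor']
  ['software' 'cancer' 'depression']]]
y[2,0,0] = 'theory'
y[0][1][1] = 'quality'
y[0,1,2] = 'understanding'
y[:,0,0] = ['government', 'loss', 'theory']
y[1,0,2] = 'priority'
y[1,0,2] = 'priority'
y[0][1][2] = 'understanding'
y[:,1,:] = [['preparation', 'quality', 'understanding'], ['anxiety', 'priority', 'conversation'], ['software', 'cancer', 'depression']]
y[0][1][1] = 'quality'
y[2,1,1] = 'cancer'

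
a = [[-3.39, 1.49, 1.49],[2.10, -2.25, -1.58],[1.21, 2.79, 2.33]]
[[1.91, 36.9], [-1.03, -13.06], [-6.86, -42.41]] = a @ [[-1.67, -14.99],[2.24, -5.46],[-4.76, -3.88]]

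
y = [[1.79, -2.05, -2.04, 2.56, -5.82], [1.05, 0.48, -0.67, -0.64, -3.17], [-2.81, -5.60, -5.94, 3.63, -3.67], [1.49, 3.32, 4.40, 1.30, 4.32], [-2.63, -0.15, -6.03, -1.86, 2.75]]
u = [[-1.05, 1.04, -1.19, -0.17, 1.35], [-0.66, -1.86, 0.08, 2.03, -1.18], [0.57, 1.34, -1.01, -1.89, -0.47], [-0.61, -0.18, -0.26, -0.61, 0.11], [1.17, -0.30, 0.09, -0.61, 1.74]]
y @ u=[[-10.06, 4.23, -1.42, 1.38, -4.05], [-5.12, 0.37, -0.65, 4.39, -4.42], [-3.25, -0.02, 7.62, 0.36, -0.38], [3.01, -0.26, -5.9, -5.26, 3.69], [3.78, -11.03, 9.94, 11.00, 4.04]]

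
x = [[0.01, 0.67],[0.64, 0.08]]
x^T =[[0.01, 0.64], [0.67, 0.08]]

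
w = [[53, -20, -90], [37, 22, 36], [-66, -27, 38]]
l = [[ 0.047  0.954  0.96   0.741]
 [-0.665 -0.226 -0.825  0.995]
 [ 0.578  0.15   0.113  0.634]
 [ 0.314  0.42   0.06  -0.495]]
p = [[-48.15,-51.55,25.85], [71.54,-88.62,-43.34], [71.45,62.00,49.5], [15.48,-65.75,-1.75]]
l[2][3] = 0.634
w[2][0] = -66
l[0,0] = 0.047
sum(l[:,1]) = 1.298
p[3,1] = -65.75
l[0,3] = 0.741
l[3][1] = 0.42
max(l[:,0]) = 0.578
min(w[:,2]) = -90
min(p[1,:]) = -88.62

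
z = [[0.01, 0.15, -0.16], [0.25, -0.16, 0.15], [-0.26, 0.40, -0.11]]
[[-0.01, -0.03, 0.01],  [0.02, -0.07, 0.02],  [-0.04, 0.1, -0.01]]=z @ [[0.02, -0.37, 0.14], [-0.09, 0.06, 0.08], [-0.01, 0.20, 0.01]]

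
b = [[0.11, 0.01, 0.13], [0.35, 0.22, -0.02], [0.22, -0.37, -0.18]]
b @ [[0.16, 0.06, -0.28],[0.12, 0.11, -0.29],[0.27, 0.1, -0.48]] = [[0.05, 0.02, -0.1], [0.08, 0.04, -0.15], [-0.06, -0.05, 0.13]]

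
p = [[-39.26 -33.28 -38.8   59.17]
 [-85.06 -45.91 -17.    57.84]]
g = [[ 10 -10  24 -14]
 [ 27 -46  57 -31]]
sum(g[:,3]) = -45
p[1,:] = [-85.06, -45.91, -17.0, 57.84]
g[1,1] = -46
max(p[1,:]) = 57.84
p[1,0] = -85.06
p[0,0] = -39.26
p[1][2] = -17.0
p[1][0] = -85.06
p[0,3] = 59.17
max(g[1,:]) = 57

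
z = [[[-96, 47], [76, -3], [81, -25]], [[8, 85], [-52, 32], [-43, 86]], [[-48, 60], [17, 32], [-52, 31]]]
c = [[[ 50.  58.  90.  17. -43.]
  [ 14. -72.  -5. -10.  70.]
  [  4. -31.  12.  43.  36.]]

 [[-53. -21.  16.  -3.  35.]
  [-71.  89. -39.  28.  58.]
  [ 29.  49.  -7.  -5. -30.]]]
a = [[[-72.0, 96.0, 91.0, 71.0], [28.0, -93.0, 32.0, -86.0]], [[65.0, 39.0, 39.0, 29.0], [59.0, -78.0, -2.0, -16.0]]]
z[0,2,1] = -25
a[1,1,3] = -16.0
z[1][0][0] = 8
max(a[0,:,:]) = 96.0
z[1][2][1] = 86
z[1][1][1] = 32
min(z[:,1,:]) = -52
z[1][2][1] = 86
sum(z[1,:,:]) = 116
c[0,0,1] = 58.0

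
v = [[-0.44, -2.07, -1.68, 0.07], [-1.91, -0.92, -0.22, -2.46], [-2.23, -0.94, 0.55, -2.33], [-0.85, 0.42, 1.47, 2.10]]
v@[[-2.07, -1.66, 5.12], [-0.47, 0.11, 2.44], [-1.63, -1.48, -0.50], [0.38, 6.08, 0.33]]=[[4.65,3.41,-6.44], [3.81,-11.56,-12.73], [3.28,-11.38,-14.76], [-0.04,12.05,-3.37]]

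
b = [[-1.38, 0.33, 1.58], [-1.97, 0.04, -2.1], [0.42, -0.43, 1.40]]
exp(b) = [[0.55, -0.19, 2.26], [-2.19, 1.86, -7.74], [1.3, -1.06, 6.4]]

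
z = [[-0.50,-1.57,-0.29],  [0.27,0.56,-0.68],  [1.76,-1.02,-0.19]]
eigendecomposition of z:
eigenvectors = [[0.07-0.58j, (0.07+0.58j), 0.35+0.00j],[(-0.28-0.14j), (-0.28+0.14j), (-0.55+0j)],[(-0.75+0j), (-0.75-0j), (0.76+0j)]]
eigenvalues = [(-0.73+1.17j), (-0.73-1.17j), (1.34+0j)]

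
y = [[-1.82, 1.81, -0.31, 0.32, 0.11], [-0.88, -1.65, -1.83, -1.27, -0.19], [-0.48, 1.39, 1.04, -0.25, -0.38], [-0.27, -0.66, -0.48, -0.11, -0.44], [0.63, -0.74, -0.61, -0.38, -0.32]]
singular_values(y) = [3.66, 2.54, 0.98, 0.49, 0.45]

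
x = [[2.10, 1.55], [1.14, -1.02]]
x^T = [[2.10,  1.14], [1.55,  -1.02]]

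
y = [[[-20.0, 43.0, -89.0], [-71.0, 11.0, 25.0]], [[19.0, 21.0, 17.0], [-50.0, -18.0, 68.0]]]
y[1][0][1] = 21.0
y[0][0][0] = -20.0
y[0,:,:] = [[-20.0, 43.0, -89.0], [-71.0, 11.0, 25.0]]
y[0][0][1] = 43.0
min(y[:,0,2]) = -89.0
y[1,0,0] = 19.0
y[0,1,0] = -71.0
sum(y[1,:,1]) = 3.0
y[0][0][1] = 43.0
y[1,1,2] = 68.0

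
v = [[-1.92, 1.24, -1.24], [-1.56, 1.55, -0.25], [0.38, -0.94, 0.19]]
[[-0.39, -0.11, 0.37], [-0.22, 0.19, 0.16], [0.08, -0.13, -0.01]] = v @ [[0.1,0.04,-0.16], [-0.02,0.2,-0.08], [0.14,0.23,-0.13]]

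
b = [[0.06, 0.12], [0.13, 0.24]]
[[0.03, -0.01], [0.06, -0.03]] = b @[[-0.26, -0.10], [0.41, -0.06]]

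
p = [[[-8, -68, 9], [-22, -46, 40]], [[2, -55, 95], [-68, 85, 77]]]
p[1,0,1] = -55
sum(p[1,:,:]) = 136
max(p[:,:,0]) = 2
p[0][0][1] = -68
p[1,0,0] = 2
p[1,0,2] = 95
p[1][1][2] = 77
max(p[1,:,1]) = 85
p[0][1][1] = -46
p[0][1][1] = -46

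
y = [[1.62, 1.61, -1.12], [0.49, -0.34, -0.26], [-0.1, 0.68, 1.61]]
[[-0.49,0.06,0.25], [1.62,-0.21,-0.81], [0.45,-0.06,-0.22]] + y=[[1.13, 1.67, -0.87], [2.11, -0.55, -1.07], [0.35, 0.62, 1.39]]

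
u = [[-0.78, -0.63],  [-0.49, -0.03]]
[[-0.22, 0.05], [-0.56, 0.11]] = u@[[1.21, -0.24], [-1.15, 0.22]]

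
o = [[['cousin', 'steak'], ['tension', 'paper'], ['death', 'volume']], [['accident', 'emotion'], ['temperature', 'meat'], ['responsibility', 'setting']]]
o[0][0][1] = 'steak'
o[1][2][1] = 'setting'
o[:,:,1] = [['steak', 'paper', 'volume'], ['emotion', 'meat', 'setting']]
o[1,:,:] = [['accident', 'emotion'], ['temperature', 'meat'], ['responsibility', 'setting']]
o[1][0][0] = 'accident'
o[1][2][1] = 'setting'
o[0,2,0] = 'death'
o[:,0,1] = ['steak', 'emotion']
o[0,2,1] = 'volume'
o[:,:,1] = [['steak', 'paper', 'volume'], ['emotion', 'meat', 'setting']]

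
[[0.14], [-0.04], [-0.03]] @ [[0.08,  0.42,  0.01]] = [[0.01, 0.06, 0.00], [-0.0, -0.02, -0.0], [-0.00, -0.01, -0.00]]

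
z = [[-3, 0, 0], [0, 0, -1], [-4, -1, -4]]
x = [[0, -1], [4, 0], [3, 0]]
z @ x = [[0, 3], [-3, 0], [-16, 4]]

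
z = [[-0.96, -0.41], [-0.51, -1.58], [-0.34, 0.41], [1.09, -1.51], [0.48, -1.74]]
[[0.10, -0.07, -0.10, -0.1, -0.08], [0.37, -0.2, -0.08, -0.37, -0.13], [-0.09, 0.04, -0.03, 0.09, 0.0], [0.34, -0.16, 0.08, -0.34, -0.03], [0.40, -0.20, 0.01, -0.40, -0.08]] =z @ [[-0.01, 0.02, 0.10, 0.01, 0.06], [-0.23, 0.12, 0.02, 0.23, 0.06]]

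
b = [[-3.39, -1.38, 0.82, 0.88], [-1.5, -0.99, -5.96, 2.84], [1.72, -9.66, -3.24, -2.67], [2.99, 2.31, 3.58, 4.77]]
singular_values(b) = [11.85, 6.58, 5.34, 3.65]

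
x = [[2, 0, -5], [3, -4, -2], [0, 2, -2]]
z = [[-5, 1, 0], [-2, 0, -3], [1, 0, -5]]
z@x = [[-7, -4, 23], [-4, -6, 16], [2, -10, 5]]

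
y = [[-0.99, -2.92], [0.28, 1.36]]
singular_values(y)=[3.38, 0.16]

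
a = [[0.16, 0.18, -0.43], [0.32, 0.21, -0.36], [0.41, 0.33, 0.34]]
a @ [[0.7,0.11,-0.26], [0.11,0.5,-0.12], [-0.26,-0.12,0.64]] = [[0.24, 0.16, -0.34], [0.34, 0.18, -0.34], [0.23, 0.17, 0.07]]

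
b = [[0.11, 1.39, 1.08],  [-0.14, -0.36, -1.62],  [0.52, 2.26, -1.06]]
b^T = [[0.11, -0.14, 0.52], [1.39, -0.36, 2.26], [1.08, -1.62, -1.06]]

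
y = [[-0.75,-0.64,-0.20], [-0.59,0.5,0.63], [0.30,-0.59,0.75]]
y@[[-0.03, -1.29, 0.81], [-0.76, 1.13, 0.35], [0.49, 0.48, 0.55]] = [[0.41, 0.15, -0.94], [-0.05, 1.63, 0.04], [0.81, -0.69, 0.45]]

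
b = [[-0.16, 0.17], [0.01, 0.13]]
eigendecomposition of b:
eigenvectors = [[-1.0, -0.50],[0.03, -0.87]]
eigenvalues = [-0.17, 0.14]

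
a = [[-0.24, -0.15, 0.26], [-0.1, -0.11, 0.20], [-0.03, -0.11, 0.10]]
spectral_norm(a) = 0.47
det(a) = -0.00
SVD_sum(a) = [[-0.2,-0.17,0.28], [-0.13,-0.11,0.18], [-0.07,-0.06,0.10]] + [[-0.03, 0.02, -0.01], [0.02, -0.02, 0.01], [0.05, -0.04, 0.01]] + [[-0.0,-0.01,-0.01], [0.01,0.02,0.02], [-0.01,-0.01,-0.01]]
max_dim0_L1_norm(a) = 0.56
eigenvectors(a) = [[(-0.91+0j), (0.21+0.41j), (0.21-0.41j)], [(-0.38+0j), (0.64+0j), (0.64-0j)], [-0.20+0.00j, (0.45+0.43j), (0.45-0.43j)]]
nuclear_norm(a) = 0.59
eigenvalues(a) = [(-0.25+0j), (-0+0.07j), (-0-0.07j)]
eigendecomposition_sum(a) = [[-0.26-0.00j, (-0.09+0j), 0.25-0.00j], [(-0.11-0j), (-0.04+0j), (0.1-0j)], [(-0.06-0j), (-0.02+0j), (0.05-0j)]] + [[(0.01-0j), -0.03-0.01j, 0.01+0.04j], [0.00-0.02j, (-0.04+0.03j), 0.05+0.02j], [0.01-0.01j, (-0.05-0j), 0.02+0.04j]] + [[(0.01+0j), -0.03+0.01j, (0.01-0.04j)], [0.00+0.02j, -0.04-0.03j, (0.05-0.02j)], [(0.01+0.01j), (-0.05+0j), (0.02-0.04j)]]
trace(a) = -0.25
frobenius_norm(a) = 0.48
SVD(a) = [[-0.8, 0.51, 0.30], [-0.52, -0.37, -0.77], [-0.29, -0.77, 0.56]] @ diag([0.4744512086145739, 0.08170814798803097, 0.03193476470143636]) @ [[0.53, 0.44, -0.72], [-0.78, 0.59, -0.21], [-0.33, -0.67, -0.66]]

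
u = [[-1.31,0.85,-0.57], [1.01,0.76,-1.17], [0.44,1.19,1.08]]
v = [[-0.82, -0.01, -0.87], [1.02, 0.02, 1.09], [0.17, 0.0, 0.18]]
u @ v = [[1.84, 0.03, 1.96], [-0.25, 0.01, -0.26], [1.04, 0.02, 1.11]]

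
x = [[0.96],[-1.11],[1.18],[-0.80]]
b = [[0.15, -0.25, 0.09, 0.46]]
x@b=[[0.14, -0.24, 0.09, 0.44], [-0.17, 0.28, -0.10, -0.51], [0.18, -0.30, 0.11, 0.54], [-0.12, 0.2, -0.07, -0.37]]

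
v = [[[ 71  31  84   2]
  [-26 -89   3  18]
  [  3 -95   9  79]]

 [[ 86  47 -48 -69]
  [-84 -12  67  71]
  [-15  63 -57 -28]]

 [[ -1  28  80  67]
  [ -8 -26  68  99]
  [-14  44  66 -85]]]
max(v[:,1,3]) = 99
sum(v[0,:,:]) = 90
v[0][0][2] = 84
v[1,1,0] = -84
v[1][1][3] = 71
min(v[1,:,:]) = -84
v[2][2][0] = -14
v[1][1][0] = -84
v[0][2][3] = 79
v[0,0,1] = 31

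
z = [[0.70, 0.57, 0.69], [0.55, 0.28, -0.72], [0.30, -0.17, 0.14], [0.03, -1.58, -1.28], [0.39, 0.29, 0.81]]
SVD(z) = [[-0.41, 0.48, -0.37], [0.1, 0.84, 0.45], [-0.01, 0.17, -0.40], [0.83, 0.17, -0.47], [-0.35, 0.09, -0.53]] @ diag([2.3856327098420804, 1.000357505740907, 0.8153780929356401]) @ [[-0.15, -0.68, -0.72], [0.89, 0.23, -0.40], [-0.44, 0.69, -0.57]]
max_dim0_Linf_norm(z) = 1.58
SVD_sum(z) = [[0.14, 0.67, 0.71],[-0.04, -0.17, -0.18],[0.00, 0.02, 0.02],[-0.29, -1.35, -1.43],[0.12, 0.57, 0.60]] + [[0.42,0.11,-0.19], [0.75,0.2,-0.34], [0.15,0.04,-0.07], [0.15,0.04,-0.07], [0.08,0.02,-0.04]] + [[0.13, -0.21, 0.17], [-0.16, 0.25, -0.21], [0.14, -0.23, 0.19], [0.17, -0.27, 0.22], [0.19, -0.30, 0.25]]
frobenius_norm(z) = 2.71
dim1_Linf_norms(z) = [0.7, 0.72, 0.3, 1.58, 0.81]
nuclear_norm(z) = 4.20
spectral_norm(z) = 2.39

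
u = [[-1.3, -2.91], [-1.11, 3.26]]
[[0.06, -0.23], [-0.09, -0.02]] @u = [[0.18, -0.92],[0.14, 0.2]]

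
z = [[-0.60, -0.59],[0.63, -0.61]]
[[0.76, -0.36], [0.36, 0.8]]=z @ [[-0.34,0.94],  [-0.94,-0.34]]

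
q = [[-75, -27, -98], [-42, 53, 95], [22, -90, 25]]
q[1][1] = 53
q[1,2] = 95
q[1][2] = 95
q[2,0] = 22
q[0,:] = [-75, -27, -98]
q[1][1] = 53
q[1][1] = 53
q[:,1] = [-27, 53, -90]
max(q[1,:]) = 95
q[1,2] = 95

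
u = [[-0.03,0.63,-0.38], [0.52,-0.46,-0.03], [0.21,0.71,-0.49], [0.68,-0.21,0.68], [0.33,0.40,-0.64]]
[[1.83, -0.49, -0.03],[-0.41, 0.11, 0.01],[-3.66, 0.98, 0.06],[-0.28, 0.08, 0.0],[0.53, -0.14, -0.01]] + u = [[1.8, 0.14, -0.41], [0.11, -0.35, -0.02], [-3.45, 1.69, -0.43], [0.40, -0.13, 0.68], [0.86, 0.26, -0.65]]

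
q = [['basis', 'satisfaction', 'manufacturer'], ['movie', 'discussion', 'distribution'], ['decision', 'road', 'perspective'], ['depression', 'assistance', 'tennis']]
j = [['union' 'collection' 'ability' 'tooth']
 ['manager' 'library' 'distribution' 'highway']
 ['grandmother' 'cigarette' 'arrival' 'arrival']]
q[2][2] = 'perspective'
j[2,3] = 'arrival'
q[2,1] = 'road'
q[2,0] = 'decision'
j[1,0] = 'manager'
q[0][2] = 'manufacturer'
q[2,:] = ['decision', 'road', 'perspective']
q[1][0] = 'movie'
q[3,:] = ['depression', 'assistance', 'tennis']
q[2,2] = 'perspective'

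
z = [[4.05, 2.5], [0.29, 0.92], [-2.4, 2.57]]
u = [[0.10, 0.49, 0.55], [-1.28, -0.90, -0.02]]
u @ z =[[-0.77, 2.11], [-5.4, -4.08]]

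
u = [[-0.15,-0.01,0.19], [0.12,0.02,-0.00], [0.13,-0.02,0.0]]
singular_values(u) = [0.27, 0.12, 0.03]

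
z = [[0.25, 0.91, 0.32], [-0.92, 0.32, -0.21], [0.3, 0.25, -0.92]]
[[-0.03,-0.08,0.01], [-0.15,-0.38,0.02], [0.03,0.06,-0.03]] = z@ [[0.14, 0.35, -0.03], [-0.07, -0.18, 0.01], [-0.01, 0.0, 0.03]]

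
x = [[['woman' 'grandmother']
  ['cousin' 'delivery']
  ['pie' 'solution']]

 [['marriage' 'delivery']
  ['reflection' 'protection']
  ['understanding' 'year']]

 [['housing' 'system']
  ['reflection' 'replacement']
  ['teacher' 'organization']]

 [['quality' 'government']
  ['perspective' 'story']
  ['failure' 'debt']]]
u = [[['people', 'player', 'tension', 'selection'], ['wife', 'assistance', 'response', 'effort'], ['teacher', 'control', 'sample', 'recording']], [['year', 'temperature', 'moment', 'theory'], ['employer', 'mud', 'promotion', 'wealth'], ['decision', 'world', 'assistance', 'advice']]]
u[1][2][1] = 'world'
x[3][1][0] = 'perspective'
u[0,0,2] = 'tension'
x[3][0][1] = 'government'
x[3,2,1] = 'debt'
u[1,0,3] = 'theory'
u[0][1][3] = 'effort'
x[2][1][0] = 'reflection'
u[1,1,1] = 'mud'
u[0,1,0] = 'wife'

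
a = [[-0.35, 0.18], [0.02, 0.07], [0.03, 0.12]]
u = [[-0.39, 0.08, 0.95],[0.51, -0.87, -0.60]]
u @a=[[0.17, 0.05], [-0.21, -0.04]]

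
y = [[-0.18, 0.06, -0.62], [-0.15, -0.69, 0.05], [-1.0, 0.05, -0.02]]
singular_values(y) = [1.04, 0.72, 0.57]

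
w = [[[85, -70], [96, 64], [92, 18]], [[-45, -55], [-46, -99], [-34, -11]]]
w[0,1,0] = 96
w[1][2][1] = -11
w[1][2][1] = -11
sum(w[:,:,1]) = -153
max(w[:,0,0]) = 85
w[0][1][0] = 96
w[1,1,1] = -99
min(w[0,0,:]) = -70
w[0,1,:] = [96, 64]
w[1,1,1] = -99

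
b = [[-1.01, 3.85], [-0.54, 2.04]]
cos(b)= [[1.49, -1.82], [0.26, 0.04]]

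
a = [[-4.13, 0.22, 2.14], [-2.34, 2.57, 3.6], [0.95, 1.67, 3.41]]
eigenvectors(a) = [[-0.9, -0.18, 0.17],  [-0.40, 0.85, 0.72],  [0.19, -0.50, 0.68]]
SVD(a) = [[-0.57,  0.66,  0.49], [-0.72,  -0.12,  -0.68], [-0.39,  -0.74,  0.55]] @ diag([6.8565723464581385, 3.779163149588162, 0.8661648495410122]) @ [[0.53,  -0.38,  -0.75], [-0.84,  -0.37,  -0.41], [0.12,  -0.85,  0.52]]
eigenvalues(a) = [-4.49, 0.92, 5.42]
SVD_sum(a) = [[-2.09,1.5,2.94], [-2.65,1.9,3.72], [-1.44,1.04,2.03]] + [[-2.09, -0.93, -1.02],[0.38, 0.17, 0.18],[2.34, 1.03, 1.13]] + [[0.05, -0.36, 0.22], [-0.07, 0.5, -0.31], [0.06, -0.4, 0.25]]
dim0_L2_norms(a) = [4.84, 3.07, 5.4]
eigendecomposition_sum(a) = [[-4.17, -0.15, 1.2], [-1.83, -0.07, 0.53], [0.89, 0.03, -0.26]] + [[0.07, -0.11, 0.10], [-0.35, 0.55, -0.50], [0.21, -0.33, 0.3]] + [[-0.04, 0.49, 0.84], [-0.16, 2.08, 3.57], [-0.15, 1.97, 3.37]]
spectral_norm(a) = 6.86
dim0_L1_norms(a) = [7.42, 4.46, 9.15]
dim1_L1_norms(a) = [6.49, 8.51, 6.03]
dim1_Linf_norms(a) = [4.13, 3.6, 3.41]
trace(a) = 1.85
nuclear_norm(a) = 11.50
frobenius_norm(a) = 7.88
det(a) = -22.44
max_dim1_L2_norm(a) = 5.0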